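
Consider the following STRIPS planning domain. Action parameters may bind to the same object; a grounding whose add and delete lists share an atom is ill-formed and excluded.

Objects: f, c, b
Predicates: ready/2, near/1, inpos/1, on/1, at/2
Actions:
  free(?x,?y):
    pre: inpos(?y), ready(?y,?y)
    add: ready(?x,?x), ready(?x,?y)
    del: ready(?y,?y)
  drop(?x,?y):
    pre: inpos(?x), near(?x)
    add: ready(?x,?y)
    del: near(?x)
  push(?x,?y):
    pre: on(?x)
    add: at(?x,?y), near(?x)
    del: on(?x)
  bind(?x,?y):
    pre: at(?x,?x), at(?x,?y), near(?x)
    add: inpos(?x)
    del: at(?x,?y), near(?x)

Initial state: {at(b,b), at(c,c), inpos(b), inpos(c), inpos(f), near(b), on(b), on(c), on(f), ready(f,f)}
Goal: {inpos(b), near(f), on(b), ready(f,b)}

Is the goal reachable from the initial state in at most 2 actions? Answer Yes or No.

No

1. free(b,f)  →  {at(b,b), at(c,c), inpos(b), inpos(c), inpos(f), near(b), on(b), on(c), on(f), ready(b,b), ready(b,f)}
2. free(f,b)  →  {at(b,b), at(c,c), inpos(b), inpos(c), inpos(f), near(b), on(b), on(c), on(f), ready(b,f), ready(f,b), ready(f,f)}
3. push(f,f)  →  {at(b,b), at(c,c), at(f,f), inpos(b), inpos(c), inpos(f), near(b), near(f), on(b), on(c), ready(b,f), ready(f,b), ready(f,f)}
optimal plan length = 3; 3 > 2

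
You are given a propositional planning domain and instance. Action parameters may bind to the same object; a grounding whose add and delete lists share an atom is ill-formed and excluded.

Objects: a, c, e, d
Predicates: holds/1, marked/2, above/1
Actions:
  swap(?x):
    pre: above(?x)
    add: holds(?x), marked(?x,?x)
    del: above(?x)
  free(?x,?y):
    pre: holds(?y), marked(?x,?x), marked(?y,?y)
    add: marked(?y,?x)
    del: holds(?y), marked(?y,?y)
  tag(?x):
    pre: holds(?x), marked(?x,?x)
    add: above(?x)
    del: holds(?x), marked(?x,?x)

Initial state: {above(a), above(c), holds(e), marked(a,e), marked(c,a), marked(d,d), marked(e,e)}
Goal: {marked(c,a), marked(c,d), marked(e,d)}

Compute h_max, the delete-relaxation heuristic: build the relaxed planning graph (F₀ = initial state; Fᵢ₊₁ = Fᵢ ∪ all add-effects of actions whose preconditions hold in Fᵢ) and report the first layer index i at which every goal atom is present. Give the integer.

2

F0 = init (7 atoms)
F1 = F0 ∪ {above(e), holds(a), holds(c), marked(a,a), marked(c,c), marked(e,d)}  (13 atoms)
F2 = F1 ∪ {marked(a,c), marked(a,d), marked(c,d), marked(c,e), marked(e,a), marked(e,c)}  (19 atoms)
goal ⊆ F2  ⇒  h_max = 2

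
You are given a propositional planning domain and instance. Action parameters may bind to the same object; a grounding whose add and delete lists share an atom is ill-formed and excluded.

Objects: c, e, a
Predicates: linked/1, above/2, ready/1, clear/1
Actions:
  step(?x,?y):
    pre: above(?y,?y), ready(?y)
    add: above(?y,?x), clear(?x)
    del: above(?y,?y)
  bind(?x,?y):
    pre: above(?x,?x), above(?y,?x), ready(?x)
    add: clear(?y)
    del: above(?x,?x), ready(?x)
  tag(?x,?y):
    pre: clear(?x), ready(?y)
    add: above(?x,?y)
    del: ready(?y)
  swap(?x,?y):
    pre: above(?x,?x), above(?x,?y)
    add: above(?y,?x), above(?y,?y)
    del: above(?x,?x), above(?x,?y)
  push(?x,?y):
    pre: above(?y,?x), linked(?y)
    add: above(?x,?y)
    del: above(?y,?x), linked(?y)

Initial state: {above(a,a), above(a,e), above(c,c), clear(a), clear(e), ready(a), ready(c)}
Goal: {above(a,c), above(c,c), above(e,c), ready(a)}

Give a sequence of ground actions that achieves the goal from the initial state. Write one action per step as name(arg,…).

1. step(c,a)  →  {above(a,c), above(a,e), above(c,c), clear(a), clear(c), clear(e), ready(a), ready(c)}
2. tag(e,c)  →  {above(a,c), above(a,e), above(c,c), above(e,c), clear(a), clear(c), clear(e), ready(a)}

step(c,a); tag(e,c)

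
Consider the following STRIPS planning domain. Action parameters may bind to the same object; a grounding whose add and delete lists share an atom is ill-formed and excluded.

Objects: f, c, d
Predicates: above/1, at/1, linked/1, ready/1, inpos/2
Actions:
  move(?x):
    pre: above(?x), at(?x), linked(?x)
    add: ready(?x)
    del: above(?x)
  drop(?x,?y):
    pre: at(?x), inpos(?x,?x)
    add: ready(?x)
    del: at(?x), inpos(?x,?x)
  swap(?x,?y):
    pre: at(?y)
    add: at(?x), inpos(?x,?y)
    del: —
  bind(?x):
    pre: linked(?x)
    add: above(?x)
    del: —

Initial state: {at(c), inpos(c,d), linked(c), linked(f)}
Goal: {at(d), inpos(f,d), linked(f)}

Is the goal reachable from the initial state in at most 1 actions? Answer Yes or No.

1. swap(d,c)  →  {at(c), at(d), inpos(c,d), inpos(d,c), linked(c), linked(f)}
2. swap(f,d)  →  {at(c), at(d), at(f), inpos(c,d), inpos(d,c), inpos(f,d), linked(c), linked(f)}
optimal plan length = 2; 2 > 1

No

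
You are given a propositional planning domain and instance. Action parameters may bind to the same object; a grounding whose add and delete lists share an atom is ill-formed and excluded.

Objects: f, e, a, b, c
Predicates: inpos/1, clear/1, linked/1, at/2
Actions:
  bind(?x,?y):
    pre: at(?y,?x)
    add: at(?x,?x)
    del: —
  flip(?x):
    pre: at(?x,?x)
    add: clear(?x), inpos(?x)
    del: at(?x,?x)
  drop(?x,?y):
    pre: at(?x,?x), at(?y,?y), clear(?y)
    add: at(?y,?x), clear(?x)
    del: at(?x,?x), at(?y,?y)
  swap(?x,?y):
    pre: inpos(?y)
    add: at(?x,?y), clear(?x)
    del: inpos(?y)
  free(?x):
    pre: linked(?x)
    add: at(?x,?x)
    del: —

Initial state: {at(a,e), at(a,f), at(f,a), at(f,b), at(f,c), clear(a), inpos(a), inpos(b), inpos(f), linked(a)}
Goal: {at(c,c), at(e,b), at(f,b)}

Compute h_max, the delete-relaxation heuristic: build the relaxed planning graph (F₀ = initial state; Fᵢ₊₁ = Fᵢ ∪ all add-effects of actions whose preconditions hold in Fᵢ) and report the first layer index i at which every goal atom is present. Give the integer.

1

F0 = init (10 atoms)
F1 = F0 ∪ {at(a,a), at(a,b), at(b,a), at(b,b), at(b,f), at(c,a), at(c,b), at(c,c), at(c,f), at(e,a), at(e,b), at(e,e), at(e,f), at(f,f), clear(b), clear(c), clear(e), clear(f)}  (28 atoms)
goal ⊆ F1  ⇒  h_max = 1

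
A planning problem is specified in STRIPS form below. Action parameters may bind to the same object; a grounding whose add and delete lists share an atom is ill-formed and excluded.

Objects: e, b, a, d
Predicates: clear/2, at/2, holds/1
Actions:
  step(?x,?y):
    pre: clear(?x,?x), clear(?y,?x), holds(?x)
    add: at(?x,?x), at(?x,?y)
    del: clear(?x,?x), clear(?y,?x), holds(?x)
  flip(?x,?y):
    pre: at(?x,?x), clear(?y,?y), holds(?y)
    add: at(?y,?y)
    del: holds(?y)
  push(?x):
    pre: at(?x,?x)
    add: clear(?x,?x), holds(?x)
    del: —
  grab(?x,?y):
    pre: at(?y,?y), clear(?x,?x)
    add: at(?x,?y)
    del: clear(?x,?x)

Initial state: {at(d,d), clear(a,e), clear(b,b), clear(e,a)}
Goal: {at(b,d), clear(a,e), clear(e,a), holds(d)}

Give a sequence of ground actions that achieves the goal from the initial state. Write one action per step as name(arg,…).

1. push(d)  →  {at(d,d), clear(a,e), clear(b,b), clear(d,d), clear(e,a), holds(d)}
2. grab(b,d)  →  {at(b,d), at(d,d), clear(a,e), clear(d,d), clear(e,a), holds(d)}

push(d); grab(b,d)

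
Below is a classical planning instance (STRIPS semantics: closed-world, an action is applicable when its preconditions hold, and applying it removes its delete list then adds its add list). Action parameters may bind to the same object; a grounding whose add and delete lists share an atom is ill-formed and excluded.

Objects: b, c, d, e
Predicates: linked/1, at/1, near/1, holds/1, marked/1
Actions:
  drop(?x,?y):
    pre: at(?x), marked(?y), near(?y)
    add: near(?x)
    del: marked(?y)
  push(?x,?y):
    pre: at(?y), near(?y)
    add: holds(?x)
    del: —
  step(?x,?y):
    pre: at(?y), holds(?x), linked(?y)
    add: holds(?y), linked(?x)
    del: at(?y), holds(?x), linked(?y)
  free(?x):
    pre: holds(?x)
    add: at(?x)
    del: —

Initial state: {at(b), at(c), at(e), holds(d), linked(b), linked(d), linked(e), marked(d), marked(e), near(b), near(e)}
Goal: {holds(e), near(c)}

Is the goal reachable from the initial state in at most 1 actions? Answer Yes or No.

No

1. drop(c,e)  →  {at(b), at(c), at(e), holds(d), linked(b), linked(d), linked(e), marked(d), near(b), near(c), near(e)}
2. push(e,b)  →  {at(b), at(c), at(e), holds(d), holds(e), linked(b), linked(d), linked(e), marked(d), near(b), near(c), near(e)}
optimal plan length = 2; 2 > 1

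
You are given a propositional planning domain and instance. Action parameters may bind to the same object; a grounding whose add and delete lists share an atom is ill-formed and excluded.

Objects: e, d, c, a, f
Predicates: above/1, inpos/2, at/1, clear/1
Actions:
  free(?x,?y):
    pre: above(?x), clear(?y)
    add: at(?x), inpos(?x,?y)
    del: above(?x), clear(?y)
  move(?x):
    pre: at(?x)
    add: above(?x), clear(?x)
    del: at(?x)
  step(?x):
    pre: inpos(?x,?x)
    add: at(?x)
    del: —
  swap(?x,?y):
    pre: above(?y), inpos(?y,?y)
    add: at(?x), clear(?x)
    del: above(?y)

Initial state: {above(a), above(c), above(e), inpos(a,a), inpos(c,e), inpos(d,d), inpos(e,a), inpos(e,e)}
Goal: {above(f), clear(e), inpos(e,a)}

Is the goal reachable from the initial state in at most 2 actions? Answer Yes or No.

No

1. swap(e,e)  →  {above(a), above(c), at(e), clear(e), inpos(a,a), inpos(c,e), inpos(d,d), inpos(e,a), inpos(e,e)}
2. swap(f,a)  →  {above(c), at(e), at(f), clear(e), clear(f), inpos(a,a), inpos(c,e), inpos(d,d), inpos(e,a), inpos(e,e)}
3. move(f)  →  {above(c), above(f), at(e), clear(e), clear(f), inpos(a,a), inpos(c,e), inpos(d,d), inpos(e,a), inpos(e,e)}
optimal plan length = 3; 3 > 2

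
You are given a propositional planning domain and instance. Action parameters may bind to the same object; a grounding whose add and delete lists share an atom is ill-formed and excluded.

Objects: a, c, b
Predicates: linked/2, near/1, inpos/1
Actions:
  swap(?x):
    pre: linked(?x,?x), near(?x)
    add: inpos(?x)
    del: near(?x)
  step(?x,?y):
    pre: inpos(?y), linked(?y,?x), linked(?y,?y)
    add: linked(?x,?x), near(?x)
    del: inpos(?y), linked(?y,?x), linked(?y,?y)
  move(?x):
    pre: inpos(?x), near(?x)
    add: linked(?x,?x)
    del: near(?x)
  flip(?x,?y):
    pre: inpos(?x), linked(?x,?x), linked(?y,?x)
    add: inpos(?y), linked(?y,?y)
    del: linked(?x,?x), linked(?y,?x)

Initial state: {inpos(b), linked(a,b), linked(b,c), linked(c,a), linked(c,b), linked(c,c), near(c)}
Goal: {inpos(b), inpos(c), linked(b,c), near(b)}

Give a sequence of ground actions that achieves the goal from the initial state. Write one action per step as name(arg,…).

1. swap(c)  →  {inpos(b), inpos(c), linked(a,b), linked(b,c), linked(c,a), linked(c,b), linked(c,c)}
2. step(b,c)  →  {inpos(b), linked(a,b), linked(b,b), linked(b,c), linked(c,a), near(b)}
3. flip(b,a)  →  {inpos(a), inpos(b), linked(a,a), linked(b,c), linked(c,a), near(b)}
4. flip(a,c)  →  {inpos(a), inpos(b), inpos(c), linked(b,c), linked(c,c), near(b)}

swap(c); step(b,c); flip(b,a); flip(a,c)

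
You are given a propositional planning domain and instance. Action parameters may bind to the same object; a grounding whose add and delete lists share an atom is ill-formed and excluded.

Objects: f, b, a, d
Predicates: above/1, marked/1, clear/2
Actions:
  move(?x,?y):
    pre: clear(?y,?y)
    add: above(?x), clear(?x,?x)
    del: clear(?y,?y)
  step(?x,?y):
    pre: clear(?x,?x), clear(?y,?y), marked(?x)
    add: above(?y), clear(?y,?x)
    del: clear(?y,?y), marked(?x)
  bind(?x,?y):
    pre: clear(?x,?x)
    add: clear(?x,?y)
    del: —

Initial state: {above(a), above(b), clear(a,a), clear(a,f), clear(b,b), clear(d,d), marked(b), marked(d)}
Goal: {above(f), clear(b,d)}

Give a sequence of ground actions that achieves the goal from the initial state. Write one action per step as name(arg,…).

1. move(f,a)  →  {above(a), above(b), above(f), clear(a,f), clear(b,b), clear(d,d), clear(f,f), marked(b), marked(d)}
2. step(d,b)  →  {above(a), above(b), above(f), clear(a,f), clear(b,d), clear(d,d), clear(f,f), marked(b)}

move(f,a); step(d,b)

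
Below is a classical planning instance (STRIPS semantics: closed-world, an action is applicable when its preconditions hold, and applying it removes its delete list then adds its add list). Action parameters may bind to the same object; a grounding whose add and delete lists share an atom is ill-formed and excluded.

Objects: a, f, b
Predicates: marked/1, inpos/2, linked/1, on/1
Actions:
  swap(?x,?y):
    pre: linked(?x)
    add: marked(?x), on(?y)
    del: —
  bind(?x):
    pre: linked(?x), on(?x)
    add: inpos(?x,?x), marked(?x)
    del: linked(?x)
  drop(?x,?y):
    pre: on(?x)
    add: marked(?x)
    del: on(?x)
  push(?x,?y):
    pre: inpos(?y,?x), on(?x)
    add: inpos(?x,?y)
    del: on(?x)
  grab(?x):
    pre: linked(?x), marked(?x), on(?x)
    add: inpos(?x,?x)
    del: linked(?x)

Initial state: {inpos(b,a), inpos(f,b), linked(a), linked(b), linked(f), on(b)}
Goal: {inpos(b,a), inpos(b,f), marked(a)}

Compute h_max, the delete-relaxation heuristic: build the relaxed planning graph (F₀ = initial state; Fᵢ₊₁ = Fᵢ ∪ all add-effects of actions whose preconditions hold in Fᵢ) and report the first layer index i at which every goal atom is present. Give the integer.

F0 = init (6 atoms)
F1 = F0 ∪ {inpos(b,b), inpos(b,f), marked(a), marked(b), marked(f), on(a), on(f)}  (13 atoms)
goal ⊆ F1  ⇒  h_max = 1

1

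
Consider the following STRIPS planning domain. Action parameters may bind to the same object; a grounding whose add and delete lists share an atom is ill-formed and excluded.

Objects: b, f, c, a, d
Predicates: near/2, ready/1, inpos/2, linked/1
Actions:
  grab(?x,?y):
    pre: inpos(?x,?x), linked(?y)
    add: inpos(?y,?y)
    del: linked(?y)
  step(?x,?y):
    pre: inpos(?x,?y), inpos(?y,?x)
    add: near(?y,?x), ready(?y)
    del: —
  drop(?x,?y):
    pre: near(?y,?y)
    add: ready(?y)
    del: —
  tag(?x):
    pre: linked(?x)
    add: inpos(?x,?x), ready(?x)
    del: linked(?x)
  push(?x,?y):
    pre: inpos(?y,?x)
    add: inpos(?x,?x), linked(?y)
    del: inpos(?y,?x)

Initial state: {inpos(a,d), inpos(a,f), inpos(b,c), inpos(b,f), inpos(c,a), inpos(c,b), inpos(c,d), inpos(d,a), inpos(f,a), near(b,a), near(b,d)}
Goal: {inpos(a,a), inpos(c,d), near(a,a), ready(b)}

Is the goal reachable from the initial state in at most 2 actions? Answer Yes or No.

No

1. step(c,b)  →  {inpos(a,d), inpos(a,f), inpos(b,c), inpos(b,f), inpos(c,a), inpos(c,b), inpos(c,d), inpos(d,a), inpos(f,a), near(b,a), near(b,c), near(b,d), ready(b)}
2. push(a,f)  →  {inpos(a,a), inpos(a,d), inpos(a,f), inpos(b,c), inpos(b,f), inpos(c,a), inpos(c,b), inpos(c,d), inpos(d,a), linked(f), near(b,a), near(b,c), near(b,d), ready(b)}
3. step(a,a)  →  {inpos(a,a), inpos(a,d), inpos(a,f), inpos(b,c), inpos(b,f), inpos(c,a), inpos(c,b), inpos(c,d), inpos(d,a), linked(f), near(a,a), near(b,a), near(b,c), near(b,d), ready(a), ready(b)}
optimal plan length = 3; 3 > 2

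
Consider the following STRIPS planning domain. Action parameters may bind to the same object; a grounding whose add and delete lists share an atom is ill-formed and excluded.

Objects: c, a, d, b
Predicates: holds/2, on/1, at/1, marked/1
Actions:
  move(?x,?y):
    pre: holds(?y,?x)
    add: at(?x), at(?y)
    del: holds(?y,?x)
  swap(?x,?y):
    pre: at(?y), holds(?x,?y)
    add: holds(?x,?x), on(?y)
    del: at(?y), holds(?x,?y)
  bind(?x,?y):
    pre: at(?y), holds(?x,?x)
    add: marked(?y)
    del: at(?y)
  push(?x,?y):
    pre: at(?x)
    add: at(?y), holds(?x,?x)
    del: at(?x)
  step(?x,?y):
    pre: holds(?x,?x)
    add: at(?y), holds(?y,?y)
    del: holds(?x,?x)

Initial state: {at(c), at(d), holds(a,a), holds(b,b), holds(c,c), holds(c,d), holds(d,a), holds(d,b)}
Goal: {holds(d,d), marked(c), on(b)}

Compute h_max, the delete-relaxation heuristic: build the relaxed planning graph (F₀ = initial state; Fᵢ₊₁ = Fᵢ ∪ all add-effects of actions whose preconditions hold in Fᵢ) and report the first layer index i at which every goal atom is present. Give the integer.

2

F0 = init (8 atoms)
F1 = F0 ∪ {at(a), at(b), holds(d,d), marked(c), marked(d), on(d)}  (14 atoms)
F2 = F1 ∪ {marked(a), marked(b), on(a), on(b)}  (18 atoms)
goal ⊆ F2  ⇒  h_max = 2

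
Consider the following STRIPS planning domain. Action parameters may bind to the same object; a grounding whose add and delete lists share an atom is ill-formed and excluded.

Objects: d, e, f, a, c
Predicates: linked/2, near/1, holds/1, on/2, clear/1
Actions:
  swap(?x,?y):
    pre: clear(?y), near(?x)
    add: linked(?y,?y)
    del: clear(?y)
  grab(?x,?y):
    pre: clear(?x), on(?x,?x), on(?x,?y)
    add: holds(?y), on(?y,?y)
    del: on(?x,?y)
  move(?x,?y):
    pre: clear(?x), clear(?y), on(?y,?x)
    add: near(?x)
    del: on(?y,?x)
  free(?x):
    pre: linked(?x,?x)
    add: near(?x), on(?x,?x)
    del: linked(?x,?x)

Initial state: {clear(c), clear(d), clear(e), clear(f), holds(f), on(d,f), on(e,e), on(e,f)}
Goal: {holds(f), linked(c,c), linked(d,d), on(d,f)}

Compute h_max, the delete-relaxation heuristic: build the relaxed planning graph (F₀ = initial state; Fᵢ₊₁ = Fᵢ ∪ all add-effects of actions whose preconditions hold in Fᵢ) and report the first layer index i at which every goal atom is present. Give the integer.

2

F0 = init (8 atoms)
F1 = F0 ∪ {near(e), near(f), on(f,f)}  (11 atoms)
F2 = F1 ∪ {linked(c,c), linked(d,d), linked(e,e), linked(f,f)}  (15 atoms)
goal ⊆ F2  ⇒  h_max = 2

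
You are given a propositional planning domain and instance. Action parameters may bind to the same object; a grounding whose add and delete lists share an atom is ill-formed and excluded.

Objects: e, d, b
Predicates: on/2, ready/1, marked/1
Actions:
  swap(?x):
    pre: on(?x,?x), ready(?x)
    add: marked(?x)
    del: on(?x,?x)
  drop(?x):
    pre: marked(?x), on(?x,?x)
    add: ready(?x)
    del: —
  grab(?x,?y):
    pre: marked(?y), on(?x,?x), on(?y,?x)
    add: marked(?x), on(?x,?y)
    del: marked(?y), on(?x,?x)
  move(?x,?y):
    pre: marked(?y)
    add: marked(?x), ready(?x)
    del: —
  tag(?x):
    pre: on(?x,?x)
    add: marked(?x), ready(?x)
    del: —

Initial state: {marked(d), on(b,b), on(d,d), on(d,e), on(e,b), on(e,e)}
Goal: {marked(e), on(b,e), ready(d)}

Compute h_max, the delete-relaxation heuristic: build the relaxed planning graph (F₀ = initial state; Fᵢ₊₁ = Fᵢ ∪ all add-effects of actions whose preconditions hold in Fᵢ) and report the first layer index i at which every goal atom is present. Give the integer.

2

F0 = init (6 atoms)
F1 = F0 ∪ {marked(b), marked(e), on(e,d), ready(b), ready(d), ready(e)}  (12 atoms)
F2 = F1 ∪ {on(b,e)}  (13 atoms)
goal ⊆ F2  ⇒  h_max = 2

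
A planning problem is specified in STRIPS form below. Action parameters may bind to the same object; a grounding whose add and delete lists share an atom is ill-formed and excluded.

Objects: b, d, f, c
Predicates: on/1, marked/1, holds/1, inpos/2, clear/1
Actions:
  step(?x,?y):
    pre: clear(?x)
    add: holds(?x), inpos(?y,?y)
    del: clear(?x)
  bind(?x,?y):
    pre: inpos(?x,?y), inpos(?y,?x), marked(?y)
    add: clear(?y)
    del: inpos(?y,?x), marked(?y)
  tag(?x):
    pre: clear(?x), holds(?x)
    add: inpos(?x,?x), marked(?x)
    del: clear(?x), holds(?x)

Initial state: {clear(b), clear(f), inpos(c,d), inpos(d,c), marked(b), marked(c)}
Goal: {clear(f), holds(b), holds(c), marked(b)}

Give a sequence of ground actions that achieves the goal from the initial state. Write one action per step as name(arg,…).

1. step(b,b)  →  {clear(f), holds(b), inpos(b,b), inpos(c,d), inpos(d,c), marked(b), marked(c)}
2. bind(d,c)  →  {clear(c), clear(f), holds(b), inpos(b,b), inpos(d,c), marked(b)}
3. step(c,b)  →  {clear(f), holds(b), holds(c), inpos(b,b), inpos(d,c), marked(b)}

step(b,b); bind(d,c); step(c,b)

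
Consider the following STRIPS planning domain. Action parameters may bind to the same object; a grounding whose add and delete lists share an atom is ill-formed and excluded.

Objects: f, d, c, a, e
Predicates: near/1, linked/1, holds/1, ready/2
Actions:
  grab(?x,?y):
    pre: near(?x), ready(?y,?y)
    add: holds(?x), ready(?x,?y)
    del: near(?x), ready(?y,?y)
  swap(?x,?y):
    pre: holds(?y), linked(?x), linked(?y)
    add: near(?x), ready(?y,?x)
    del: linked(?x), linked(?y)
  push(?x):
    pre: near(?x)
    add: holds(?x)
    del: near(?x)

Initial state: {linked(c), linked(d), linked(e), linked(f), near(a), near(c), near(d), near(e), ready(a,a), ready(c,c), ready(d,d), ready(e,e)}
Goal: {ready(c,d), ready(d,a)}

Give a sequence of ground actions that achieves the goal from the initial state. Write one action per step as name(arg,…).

1. grab(d,a)  →  {holds(d), linked(c), linked(d), linked(e), linked(f), near(a), near(c), near(e), ready(c,c), ready(d,a), ready(d,d), ready(e,e)}
2. grab(c,d)  →  {holds(c), holds(d), linked(c), linked(d), linked(e), linked(f), near(a), near(e), ready(c,c), ready(c,d), ready(d,a), ready(e,e)}

grab(d,a); grab(c,d)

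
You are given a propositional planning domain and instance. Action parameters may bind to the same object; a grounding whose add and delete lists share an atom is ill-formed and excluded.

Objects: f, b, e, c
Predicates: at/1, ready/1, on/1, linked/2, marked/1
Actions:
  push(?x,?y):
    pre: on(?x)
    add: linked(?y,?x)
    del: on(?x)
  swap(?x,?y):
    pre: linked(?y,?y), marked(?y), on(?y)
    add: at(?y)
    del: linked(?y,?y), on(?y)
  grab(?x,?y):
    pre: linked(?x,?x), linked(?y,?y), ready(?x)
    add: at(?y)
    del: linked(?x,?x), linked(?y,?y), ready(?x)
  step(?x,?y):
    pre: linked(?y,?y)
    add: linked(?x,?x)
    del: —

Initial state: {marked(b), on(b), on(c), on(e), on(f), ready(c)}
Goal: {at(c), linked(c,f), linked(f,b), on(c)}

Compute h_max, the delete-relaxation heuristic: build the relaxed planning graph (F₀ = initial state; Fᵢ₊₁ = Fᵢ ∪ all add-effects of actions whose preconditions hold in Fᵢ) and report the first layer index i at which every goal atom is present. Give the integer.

F0 = init (6 atoms)
F1 = F0 ∪ {linked(b,b), linked(b,c), linked(b,e), linked(b,f), linked(c,b), linked(c,c), linked(c,e), linked(c,f), linked(e,b), linked(e,c), linked(e,e), linked(e,f), linked(f,b), linked(f,c), linked(f,e), linked(f,f)}  (22 atoms)
F2 = F1 ∪ {at(b), at(c), at(e), at(f)}  (26 atoms)
goal ⊆ F2  ⇒  h_max = 2

2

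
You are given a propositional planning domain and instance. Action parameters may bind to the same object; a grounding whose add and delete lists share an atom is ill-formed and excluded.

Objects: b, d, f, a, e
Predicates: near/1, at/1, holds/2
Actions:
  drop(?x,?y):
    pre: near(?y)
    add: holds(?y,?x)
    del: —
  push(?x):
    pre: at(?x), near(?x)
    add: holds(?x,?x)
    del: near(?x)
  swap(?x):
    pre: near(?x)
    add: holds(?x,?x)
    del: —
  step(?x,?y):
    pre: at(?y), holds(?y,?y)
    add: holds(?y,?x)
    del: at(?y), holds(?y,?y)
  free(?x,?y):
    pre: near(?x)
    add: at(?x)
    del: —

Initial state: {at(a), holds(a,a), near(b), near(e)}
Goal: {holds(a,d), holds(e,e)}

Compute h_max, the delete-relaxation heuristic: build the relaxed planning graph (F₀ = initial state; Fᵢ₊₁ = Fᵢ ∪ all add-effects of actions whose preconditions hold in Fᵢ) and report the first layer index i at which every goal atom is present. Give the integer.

F0 = init (4 atoms)
F1 = F0 ∪ {at(b), at(e), holds(a,b), holds(a,d), holds(a,e), holds(a,f), holds(b,a), holds(b,b), holds(b,d), holds(b,e), holds(b,f), holds(e,a), holds(e,b), holds(e,d), holds(e,e), holds(e,f)}  (20 atoms)
goal ⊆ F1  ⇒  h_max = 1

1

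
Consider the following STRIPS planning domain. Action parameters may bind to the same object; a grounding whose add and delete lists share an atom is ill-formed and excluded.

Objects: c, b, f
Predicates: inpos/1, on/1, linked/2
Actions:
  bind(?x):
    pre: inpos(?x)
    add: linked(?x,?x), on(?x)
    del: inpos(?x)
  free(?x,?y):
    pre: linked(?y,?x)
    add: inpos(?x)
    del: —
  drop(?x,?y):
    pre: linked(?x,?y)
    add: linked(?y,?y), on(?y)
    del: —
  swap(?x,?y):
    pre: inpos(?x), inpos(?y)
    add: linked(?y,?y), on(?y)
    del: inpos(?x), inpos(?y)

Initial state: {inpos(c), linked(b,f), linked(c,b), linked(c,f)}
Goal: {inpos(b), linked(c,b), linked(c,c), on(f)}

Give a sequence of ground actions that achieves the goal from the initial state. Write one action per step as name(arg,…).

1. bind(c)  →  {linked(b,f), linked(c,b), linked(c,c), linked(c,f), on(c)}
2. free(b,c)  →  {inpos(b), linked(b,f), linked(c,b), linked(c,c), linked(c,f), on(c)}
3. drop(c,f)  →  {inpos(b), linked(b,f), linked(c,b), linked(c,c), linked(c,f), linked(f,f), on(c), on(f)}

bind(c); free(b,c); drop(c,f)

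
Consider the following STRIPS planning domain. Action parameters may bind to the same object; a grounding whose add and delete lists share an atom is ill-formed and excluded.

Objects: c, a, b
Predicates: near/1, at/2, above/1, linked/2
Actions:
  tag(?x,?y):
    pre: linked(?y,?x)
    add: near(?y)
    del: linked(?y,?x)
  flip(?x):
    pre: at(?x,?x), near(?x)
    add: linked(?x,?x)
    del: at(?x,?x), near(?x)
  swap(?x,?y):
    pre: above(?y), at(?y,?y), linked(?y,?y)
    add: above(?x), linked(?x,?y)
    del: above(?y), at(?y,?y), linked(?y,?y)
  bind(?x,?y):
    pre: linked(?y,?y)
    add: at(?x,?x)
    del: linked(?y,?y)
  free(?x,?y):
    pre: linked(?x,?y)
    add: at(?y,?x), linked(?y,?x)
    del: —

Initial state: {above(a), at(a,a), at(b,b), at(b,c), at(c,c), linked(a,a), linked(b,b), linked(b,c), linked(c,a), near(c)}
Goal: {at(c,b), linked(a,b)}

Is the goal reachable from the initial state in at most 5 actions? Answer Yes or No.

Yes

1. swap(b,a)  →  {above(b), at(b,b), at(b,c), at(c,c), linked(b,a), linked(b,b), linked(b,c), linked(c,a), near(c)}
2. swap(a,b)  →  {above(a), at(b,c), at(c,c), linked(a,b), linked(b,a), linked(b,c), linked(c,a), near(c)}
3. free(b,c)  →  {above(a), at(b,c), at(c,b), at(c,c), linked(a,b), linked(b,a), linked(b,c), linked(c,a), linked(c,b), near(c)}
optimal plan length = 3; 3 ≤ 5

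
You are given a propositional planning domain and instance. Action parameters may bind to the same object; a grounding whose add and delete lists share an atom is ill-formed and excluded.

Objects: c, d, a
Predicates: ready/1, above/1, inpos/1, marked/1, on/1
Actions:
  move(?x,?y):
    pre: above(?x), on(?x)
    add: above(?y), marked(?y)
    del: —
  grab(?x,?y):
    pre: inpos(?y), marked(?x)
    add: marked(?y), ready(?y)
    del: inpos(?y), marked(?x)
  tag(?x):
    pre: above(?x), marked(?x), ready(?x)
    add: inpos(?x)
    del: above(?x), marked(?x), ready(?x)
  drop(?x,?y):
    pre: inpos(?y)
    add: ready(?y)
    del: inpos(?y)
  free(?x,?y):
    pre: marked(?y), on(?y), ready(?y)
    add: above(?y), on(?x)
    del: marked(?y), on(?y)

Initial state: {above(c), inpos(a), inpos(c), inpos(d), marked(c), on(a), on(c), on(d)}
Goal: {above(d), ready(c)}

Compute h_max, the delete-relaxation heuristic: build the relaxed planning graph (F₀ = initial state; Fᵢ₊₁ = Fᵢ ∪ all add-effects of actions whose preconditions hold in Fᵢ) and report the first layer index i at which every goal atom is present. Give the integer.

1

F0 = init (8 atoms)
F1 = F0 ∪ {above(a), above(d), marked(a), marked(d), ready(a), ready(c), ready(d)}  (15 atoms)
goal ⊆ F1  ⇒  h_max = 1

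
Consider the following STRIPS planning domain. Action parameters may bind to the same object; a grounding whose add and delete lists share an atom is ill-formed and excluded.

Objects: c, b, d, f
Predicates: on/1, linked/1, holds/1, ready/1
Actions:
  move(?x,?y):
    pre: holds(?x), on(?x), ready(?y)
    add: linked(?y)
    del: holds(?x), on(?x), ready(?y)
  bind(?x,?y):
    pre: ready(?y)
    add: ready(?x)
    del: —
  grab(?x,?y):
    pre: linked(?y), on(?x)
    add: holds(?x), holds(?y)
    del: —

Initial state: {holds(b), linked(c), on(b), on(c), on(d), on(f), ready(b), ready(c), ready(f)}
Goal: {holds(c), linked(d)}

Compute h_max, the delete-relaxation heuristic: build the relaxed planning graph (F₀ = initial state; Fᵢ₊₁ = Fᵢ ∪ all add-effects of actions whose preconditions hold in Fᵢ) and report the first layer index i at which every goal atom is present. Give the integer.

2

F0 = init (9 atoms)
F1 = F0 ∪ {holds(c), holds(d), holds(f), linked(b), linked(f), ready(d)}  (15 atoms)
F2 = F1 ∪ {linked(d)}  (16 atoms)
goal ⊆ F2  ⇒  h_max = 2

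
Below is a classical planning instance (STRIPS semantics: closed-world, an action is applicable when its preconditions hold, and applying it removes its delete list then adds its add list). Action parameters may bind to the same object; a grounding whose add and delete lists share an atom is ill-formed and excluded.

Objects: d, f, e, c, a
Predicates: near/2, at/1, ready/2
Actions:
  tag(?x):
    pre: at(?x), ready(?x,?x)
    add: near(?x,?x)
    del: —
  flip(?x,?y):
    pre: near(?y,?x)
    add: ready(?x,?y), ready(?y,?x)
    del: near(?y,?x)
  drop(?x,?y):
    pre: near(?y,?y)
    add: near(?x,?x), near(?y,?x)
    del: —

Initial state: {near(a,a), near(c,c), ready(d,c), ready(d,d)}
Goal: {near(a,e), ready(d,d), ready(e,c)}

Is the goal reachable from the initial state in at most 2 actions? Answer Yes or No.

1. drop(e,c)  →  {near(a,a), near(c,c), near(c,e), near(e,e), ready(d,c), ready(d,d)}
2. flip(e,c)  →  {near(a,a), near(c,c), near(e,e), ready(c,e), ready(d,c), ready(d,d), ready(e,c)}
3. drop(e,a)  →  {near(a,a), near(a,e), near(c,c), near(e,e), ready(c,e), ready(d,c), ready(d,d), ready(e,c)}
optimal plan length = 3; 3 > 2

No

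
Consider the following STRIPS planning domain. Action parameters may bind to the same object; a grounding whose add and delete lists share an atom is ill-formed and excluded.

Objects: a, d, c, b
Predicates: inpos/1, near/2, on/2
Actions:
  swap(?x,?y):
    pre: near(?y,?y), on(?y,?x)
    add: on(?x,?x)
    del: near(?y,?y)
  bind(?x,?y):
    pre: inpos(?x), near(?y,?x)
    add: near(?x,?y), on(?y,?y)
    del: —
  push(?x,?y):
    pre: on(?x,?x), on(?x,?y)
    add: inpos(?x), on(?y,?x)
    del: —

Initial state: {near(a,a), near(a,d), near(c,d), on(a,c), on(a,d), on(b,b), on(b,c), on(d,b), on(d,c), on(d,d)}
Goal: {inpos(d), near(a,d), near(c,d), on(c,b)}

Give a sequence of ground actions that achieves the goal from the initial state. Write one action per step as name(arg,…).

push(d,d); push(b,c)

1. push(d,d)  →  {inpos(d), near(a,a), near(a,d), near(c,d), on(a,c), on(a,d), on(b,b), on(b,c), on(d,b), on(d,c), on(d,d)}
2. push(b,c)  →  {inpos(b), inpos(d), near(a,a), near(a,d), near(c,d), on(a,c), on(a,d), on(b,b), on(b,c), on(c,b), on(d,b), on(d,c), on(d,d)}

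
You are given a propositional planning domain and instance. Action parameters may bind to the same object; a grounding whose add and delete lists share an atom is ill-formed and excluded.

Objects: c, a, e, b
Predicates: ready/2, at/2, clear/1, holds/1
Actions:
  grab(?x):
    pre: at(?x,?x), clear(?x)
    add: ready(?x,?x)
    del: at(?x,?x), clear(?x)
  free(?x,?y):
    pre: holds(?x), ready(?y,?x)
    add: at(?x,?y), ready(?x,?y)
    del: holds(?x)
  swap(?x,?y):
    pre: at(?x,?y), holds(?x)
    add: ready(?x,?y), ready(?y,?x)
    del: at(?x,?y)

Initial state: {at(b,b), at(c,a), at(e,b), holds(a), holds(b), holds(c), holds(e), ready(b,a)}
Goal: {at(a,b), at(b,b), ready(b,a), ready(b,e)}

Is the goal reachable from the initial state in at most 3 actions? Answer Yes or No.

1. free(a,b)  →  {at(a,b), at(b,b), at(c,a), at(e,b), holds(b), holds(c), holds(e), ready(a,b), ready(b,a)}
2. swap(e,b)  →  {at(a,b), at(b,b), at(c,a), holds(b), holds(c), holds(e), ready(a,b), ready(b,a), ready(b,e), ready(e,b)}
optimal plan length = 2; 2 ≤ 3

Yes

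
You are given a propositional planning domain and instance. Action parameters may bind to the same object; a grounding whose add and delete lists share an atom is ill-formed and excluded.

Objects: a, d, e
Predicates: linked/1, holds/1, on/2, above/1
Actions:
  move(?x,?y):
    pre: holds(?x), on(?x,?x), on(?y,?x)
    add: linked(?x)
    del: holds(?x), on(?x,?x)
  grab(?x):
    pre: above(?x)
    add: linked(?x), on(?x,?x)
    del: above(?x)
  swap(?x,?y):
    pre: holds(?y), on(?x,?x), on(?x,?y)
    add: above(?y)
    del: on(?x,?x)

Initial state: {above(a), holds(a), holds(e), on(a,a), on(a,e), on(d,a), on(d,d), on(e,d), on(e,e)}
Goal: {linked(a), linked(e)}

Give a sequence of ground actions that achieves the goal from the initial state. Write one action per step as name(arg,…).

1. move(a,a)  →  {above(a), holds(e), linked(a), on(a,e), on(d,a), on(d,d), on(e,d), on(e,e)}
2. move(e,a)  →  {above(a), linked(a), linked(e), on(a,e), on(d,a), on(d,d), on(e,d)}

move(a,a); move(e,a)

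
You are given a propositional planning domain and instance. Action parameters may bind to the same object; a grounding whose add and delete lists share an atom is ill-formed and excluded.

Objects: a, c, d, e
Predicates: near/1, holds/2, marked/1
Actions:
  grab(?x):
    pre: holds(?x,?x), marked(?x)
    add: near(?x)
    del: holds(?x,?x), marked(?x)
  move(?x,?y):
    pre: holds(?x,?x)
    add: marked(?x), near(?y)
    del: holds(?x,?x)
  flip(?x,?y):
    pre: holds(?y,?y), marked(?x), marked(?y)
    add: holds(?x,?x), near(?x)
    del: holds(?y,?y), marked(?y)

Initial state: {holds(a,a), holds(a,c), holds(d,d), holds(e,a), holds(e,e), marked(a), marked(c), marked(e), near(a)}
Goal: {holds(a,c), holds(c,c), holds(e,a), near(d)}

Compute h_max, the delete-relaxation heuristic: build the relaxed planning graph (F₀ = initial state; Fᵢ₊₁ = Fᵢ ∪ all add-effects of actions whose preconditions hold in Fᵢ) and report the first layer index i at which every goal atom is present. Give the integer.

1

F0 = init (9 atoms)
F1 = F0 ∪ {holds(c,c), marked(d), near(c), near(d), near(e)}  (14 atoms)
goal ⊆ F1  ⇒  h_max = 1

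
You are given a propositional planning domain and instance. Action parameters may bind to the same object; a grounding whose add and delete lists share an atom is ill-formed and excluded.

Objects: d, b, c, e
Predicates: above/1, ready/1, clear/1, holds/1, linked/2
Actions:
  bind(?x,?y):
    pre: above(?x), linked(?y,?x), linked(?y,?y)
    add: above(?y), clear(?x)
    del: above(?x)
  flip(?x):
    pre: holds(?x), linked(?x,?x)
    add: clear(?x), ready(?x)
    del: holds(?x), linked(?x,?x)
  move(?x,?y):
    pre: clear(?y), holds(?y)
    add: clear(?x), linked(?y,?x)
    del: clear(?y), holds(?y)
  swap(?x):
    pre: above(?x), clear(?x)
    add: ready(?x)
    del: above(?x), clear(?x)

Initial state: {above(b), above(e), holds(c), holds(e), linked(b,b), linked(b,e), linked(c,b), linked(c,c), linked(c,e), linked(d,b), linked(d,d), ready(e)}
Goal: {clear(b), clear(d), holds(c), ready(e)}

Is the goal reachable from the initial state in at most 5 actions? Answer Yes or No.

1. bind(b,d)  →  {above(d), above(e), clear(b), holds(c), holds(e), linked(b,b), linked(b,e), linked(c,b), linked(c,c), linked(c,e), linked(d,b), linked(d,d), ready(e)}
2. bind(e,b)  →  {above(b), above(d), clear(b), clear(e), holds(c), holds(e), linked(b,b), linked(b,e), linked(c,b), linked(c,c), linked(c,e), linked(d,b), linked(d,d), ready(e)}
3. move(d,e)  →  {above(b), above(d), clear(b), clear(d), holds(c), linked(b,b), linked(b,e), linked(c,b), linked(c,c), linked(c,e), linked(d,b), linked(d,d), linked(e,d), ready(e)}
optimal plan length = 3; 3 ≤ 5

Yes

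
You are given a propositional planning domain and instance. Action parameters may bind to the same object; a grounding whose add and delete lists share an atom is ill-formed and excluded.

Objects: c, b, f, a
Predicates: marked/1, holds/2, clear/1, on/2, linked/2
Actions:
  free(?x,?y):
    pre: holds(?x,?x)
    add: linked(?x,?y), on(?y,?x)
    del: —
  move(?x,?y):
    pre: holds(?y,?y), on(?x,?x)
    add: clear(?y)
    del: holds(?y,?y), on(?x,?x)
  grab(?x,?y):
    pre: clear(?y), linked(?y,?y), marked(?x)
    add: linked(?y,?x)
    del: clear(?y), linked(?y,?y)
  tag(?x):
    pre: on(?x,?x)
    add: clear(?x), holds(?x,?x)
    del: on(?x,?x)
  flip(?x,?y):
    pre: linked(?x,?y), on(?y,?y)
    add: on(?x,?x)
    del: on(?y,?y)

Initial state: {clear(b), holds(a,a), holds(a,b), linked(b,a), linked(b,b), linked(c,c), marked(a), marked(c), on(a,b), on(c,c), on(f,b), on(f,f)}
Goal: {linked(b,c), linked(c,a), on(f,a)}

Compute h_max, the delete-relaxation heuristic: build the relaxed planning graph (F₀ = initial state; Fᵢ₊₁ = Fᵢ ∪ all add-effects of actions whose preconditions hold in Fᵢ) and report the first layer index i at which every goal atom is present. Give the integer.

F0 = init (12 atoms)
F1 = F0 ∪ {clear(a), clear(c), clear(f), holds(c,c), holds(f,f), linked(a,a), linked(a,b), linked(a,c), linked(a,f), linked(b,c), on(a,a), on(b,a), on(c,a), on(f,a)}  (26 atoms)
F2 = F1 ∪ {linked(c,a), linked(c,b), linked(c,f), linked(f,a), linked(f,b), linked(f,c), linked(f,f), on(a,c), on(a,f), on(b,b), on(b,c), on(b,f), on(c,f), on(f,c)}  (40 atoms)
goal ⊆ F2  ⇒  h_max = 2

2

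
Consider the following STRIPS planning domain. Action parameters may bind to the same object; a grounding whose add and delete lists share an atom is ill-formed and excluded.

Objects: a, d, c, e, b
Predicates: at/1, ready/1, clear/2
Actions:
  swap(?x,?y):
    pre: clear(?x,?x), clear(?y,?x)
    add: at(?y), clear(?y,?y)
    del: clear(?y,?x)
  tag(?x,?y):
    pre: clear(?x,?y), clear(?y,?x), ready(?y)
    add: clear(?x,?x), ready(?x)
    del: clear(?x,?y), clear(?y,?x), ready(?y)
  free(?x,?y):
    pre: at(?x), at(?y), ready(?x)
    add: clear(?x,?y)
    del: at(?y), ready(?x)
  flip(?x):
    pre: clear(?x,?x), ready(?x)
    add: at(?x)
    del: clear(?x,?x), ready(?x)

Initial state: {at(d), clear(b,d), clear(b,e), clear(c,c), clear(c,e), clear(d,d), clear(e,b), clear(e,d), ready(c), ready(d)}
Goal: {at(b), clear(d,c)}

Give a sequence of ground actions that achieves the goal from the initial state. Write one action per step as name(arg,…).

1. swap(d,b)  →  {at(b), at(d), clear(b,b), clear(b,e), clear(c,c), clear(c,e), clear(d,d), clear(e,b), clear(e,d), ready(c), ready(d)}
2. flip(c)  →  {at(b), at(c), at(d), clear(b,b), clear(b,e), clear(c,e), clear(d,d), clear(e,b), clear(e,d), ready(d)}
3. free(d,c)  →  {at(b), at(d), clear(b,b), clear(b,e), clear(c,e), clear(d,c), clear(d,d), clear(e,b), clear(e,d)}

swap(d,b); flip(c); free(d,c)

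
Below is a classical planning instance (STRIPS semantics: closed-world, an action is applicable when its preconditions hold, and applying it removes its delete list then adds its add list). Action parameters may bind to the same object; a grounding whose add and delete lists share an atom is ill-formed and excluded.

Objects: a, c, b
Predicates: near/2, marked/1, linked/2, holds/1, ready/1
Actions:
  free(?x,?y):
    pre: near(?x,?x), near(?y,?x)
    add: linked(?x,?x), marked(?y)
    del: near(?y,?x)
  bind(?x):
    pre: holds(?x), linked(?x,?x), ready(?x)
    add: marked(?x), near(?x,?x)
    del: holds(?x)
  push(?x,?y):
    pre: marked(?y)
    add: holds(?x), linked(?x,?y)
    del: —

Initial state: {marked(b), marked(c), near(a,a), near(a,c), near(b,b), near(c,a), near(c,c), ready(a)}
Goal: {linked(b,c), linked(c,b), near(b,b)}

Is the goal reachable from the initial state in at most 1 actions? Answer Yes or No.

1. push(c,b)  →  {holds(c), linked(c,b), marked(b), marked(c), near(a,a), near(a,c), near(b,b), near(c,a), near(c,c), ready(a)}
2. push(b,c)  →  {holds(b), holds(c), linked(b,c), linked(c,b), marked(b), marked(c), near(a,a), near(a,c), near(b,b), near(c,a), near(c,c), ready(a)}
optimal plan length = 2; 2 > 1

No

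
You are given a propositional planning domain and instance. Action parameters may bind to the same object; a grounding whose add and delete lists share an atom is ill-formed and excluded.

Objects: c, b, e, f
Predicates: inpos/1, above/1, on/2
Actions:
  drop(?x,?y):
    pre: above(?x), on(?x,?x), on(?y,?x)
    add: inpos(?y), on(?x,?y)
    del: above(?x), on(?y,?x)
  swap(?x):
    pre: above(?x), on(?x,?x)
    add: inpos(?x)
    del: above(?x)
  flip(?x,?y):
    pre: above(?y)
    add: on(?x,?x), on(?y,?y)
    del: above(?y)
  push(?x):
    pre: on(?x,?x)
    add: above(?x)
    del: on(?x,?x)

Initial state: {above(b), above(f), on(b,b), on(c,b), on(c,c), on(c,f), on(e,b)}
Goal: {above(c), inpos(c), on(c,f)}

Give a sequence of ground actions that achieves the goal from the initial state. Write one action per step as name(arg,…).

drop(b,c); push(c)

1. drop(b,c)  →  {above(f), inpos(c), on(b,b), on(b,c), on(c,c), on(c,f), on(e,b)}
2. push(c)  →  {above(c), above(f), inpos(c), on(b,b), on(b,c), on(c,f), on(e,b)}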